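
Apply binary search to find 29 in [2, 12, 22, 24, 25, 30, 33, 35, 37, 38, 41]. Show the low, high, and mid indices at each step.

Binary search for 29 in [2, 12, 22, 24, 25, 30, 33, 35, 37, 38, 41]:

lo=0, hi=10, mid=5, arr[mid]=30 -> 30 > 29, search left half
lo=0, hi=4, mid=2, arr[mid]=22 -> 22 < 29, search right half
lo=3, hi=4, mid=3, arr[mid]=24 -> 24 < 29, search right half
lo=4, hi=4, mid=4, arr[mid]=25 -> 25 < 29, search right half
lo=5 > hi=4, target 29 not found

Binary search determines that 29 is not in the array after 4 comparisons. The search space was exhausted without finding the target.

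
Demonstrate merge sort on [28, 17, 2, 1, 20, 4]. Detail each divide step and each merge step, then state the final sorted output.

Merge sort trace:

Split: [28, 17, 2, 1, 20, 4] -> [28, 17, 2] and [1, 20, 4]
  Split: [28, 17, 2] -> [28] and [17, 2]
    Split: [17, 2] -> [17] and [2]
    Merge: [17] + [2] -> [2, 17]
  Merge: [28] + [2, 17] -> [2, 17, 28]
  Split: [1, 20, 4] -> [1] and [20, 4]
    Split: [20, 4] -> [20] and [4]
    Merge: [20] + [4] -> [4, 20]
  Merge: [1] + [4, 20] -> [1, 4, 20]
Merge: [2, 17, 28] + [1, 4, 20] -> [1, 2, 4, 17, 20, 28]

Final sorted array: [1, 2, 4, 17, 20, 28]

The merge sort proceeds by recursively splitting the array and merging sorted halves.
After all merges, the sorted array is [1, 2, 4, 17, 20, 28].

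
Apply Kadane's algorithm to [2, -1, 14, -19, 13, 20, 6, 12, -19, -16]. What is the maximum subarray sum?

Using Kadane's algorithm on [2, -1, 14, -19, 13, 20, 6, 12, -19, -16]:

Scanning through the array:
Position 1 (value -1): max_ending_here = 1, max_so_far = 2
Position 2 (value 14): max_ending_here = 15, max_so_far = 15
Position 3 (value -19): max_ending_here = -4, max_so_far = 15
Position 4 (value 13): max_ending_here = 13, max_so_far = 15
Position 5 (value 20): max_ending_here = 33, max_so_far = 33
Position 6 (value 6): max_ending_here = 39, max_so_far = 39
Position 7 (value 12): max_ending_here = 51, max_so_far = 51
Position 8 (value -19): max_ending_here = 32, max_so_far = 51
Position 9 (value -16): max_ending_here = 16, max_so_far = 51

Maximum subarray: [13, 20, 6, 12]
Maximum sum: 51

The maximum subarray is [13, 20, 6, 12] with sum 51. This subarray runs from index 4 to index 7.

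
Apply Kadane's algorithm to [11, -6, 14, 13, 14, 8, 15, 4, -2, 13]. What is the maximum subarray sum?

Using Kadane's algorithm on [11, -6, 14, 13, 14, 8, 15, 4, -2, 13]:

Scanning through the array:
Position 1 (value -6): max_ending_here = 5, max_so_far = 11
Position 2 (value 14): max_ending_here = 19, max_so_far = 19
Position 3 (value 13): max_ending_here = 32, max_so_far = 32
Position 4 (value 14): max_ending_here = 46, max_so_far = 46
Position 5 (value 8): max_ending_here = 54, max_so_far = 54
Position 6 (value 15): max_ending_here = 69, max_so_far = 69
Position 7 (value 4): max_ending_here = 73, max_so_far = 73
Position 8 (value -2): max_ending_here = 71, max_so_far = 73
Position 9 (value 13): max_ending_here = 84, max_so_far = 84

Maximum subarray: [11, -6, 14, 13, 14, 8, 15, 4, -2, 13]
Maximum sum: 84

The maximum subarray is [11, -6, 14, 13, 14, 8, 15, 4, -2, 13] with sum 84. This subarray runs from index 0 to index 9.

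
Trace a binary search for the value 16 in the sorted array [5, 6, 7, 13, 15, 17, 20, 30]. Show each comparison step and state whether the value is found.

Binary search for 16 in [5, 6, 7, 13, 15, 17, 20, 30]:

lo=0, hi=7, mid=3, arr[mid]=13 -> 13 < 16, search right half
lo=4, hi=7, mid=5, arr[mid]=17 -> 17 > 16, search left half
lo=4, hi=4, mid=4, arr[mid]=15 -> 15 < 16, search right half
lo=5 > hi=4, target 16 not found

Binary search determines that 16 is not in the array after 3 comparisons. The search space was exhausted without finding the target.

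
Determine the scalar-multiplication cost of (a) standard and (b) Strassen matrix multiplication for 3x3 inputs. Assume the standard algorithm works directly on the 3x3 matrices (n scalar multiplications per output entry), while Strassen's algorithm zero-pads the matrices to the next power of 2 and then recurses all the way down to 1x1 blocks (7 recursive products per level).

Matrix multiplication for 3x3 matrices:

Strassen's algorithm requires power-of-2 dimensions. Pad 3x3 to 4x4 (next power of 2).

Standard algorithm: 3^3 = 27 multiplications
Strassen's algorithm: 7^(log2(4)) = 7^2 = 49 multiplications
Difference: 27 - 49 = -22 (Strassen uses MORE here due to padding overhead — for small or just-over-power-of-2 n, padding can outweigh the per-level savings)

Standard: 27 multiplications (3^3). Strassen: 49 multiplications (7^2, after padding to 4x4). Strassen reduces 8 recursive multiplications to 7 at each level.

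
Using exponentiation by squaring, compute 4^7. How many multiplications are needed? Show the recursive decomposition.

Computing 4^7 by squaring (build up from 4^1; each line after the first costs one multiplication):

4^1 = 4
4^2 = (4^1)^2 = 4^2 = 16
4^3 = 4 * 4^2 = 4 * 16 = 64
4^6 = (4^3)^2 = 64^2 = 4096
4^7 = 4 * 4^6 = 4 * 4096 = 16384

Result: 16384
Multiplications needed: 4 (4 lines after 4^1)

4^7 = 16384. Using exponentiation by squaring, this requires 4 multiplications. The key idea: if the exponent is even, square the half-power; if odd, multiply by the base once.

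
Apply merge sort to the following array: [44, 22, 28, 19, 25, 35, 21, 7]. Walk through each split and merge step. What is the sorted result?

Merge sort trace:

Split: [44, 22, 28, 19, 25, 35, 21, 7] -> [44, 22, 28, 19] and [25, 35, 21, 7]
  Split: [44, 22, 28, 19] -> [44, 22] and [28, 19]
    Split: [44, 22] -> [44] and [22]
    Merge: [44] + [22] -> [22, 44]
    Split: [28, 19] -> [28] and [19]
    Merge: [28] + [19] -> [19, 28]
  Merge: [22, 44] + [19, 28] -> [19, 22, 28, 44]
  Split: [25, 35, 21, 7] -> [25, 35] and [21, 7]
    Split: [25, 35] -> [25] and [35]
    Merge: [25] + [35] -> [25, 35]
    Split: [21, 7] -> [21] and [7]
    Merge: [21] + [7] -> [7, 21]
  Merge: [25, 35] + [7, 21] -> [7, 21, 25, 35]
Merge: [19, 22, 28, 44] + [7, 21, 25, 35] -> [7, 19, 21, 22, 25, 28, 35, 44]

Final sorted array: [7, 19, 21, 22, 25, 28, 35, 44]

The merge sort proceeds by recursively splitting the array and merging sorted halves.
After all merges, the sorted array is [7, 19, 21, 22, 25, 28, 35, 44].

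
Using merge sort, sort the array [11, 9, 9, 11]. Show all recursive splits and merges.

Merge sort trace:

Split: [11, 9, 9, 11] -> [11, 9] and [9, 11]
  Split: [11, 9] -> [11] and [9]
  Merge: [11] + [9] -> [9, 11]
  Split: [9, 11] -> [9] and [11]
  Merge: [9] + [11] -> [9, 11]
Merge: [9, 11] + [9, 11] -> [9, 9, 11, 11]

Final sorted array: [9, 9, 11, 11]

The merge sort proceeds by recursively splitting the array and merging sorted halves.
After all merges, the sorted array is [9, 9, 11, 11].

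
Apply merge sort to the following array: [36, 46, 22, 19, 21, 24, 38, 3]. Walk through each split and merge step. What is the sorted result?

Merge sort trace:

Split: [36, 46, 22, 19, 21, 24, 38, 3] -> [36, 46, 22, 19] and [21, 24, 38, 3]
  Split: [36, 46, 22, 19] -> [36, 46] and [22, 19]
    Split: [36, 46] -> [36] and [46]
    Merge: [36] + [46] -> [36, 46]
    Split: [22, 19] -> [22] and [19]
    Merge: [22] + [19] -> [19, 22]
  Merge: [36, 46] + [19, 22] -> [19, 22, 36, 46]
  Split: [21, 24, 38, 3] -> [21, 24] and [38, 3]
    Split: [21, 24] -> [21] and [24]
    Merge: [21] + [24] -> [21, 24]
    Split: [38, 3] -> [38] and [3]
    Merge: [38] + [3] -> [3, 38]
  Merge: [21, 24] + [3, 38] -> [3, 21, 24, 38]
Merge: [19, 22, 36, 46] + [3, 21, 24, 38] -> [3, 19, 21, 22, 24, 36, 38, 46]

Final sorted array: [3, 19, 21, 22, 24, 36, 38, 46]

The merge sort proceeds by recursively splitting the array and merging sorted halves.
After all merges, the sorted array is [3, 19, 21, 22, 24, 36, 38, 46].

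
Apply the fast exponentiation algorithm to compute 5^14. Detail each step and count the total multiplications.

Computing 5^14 by squaring (build up from 5^1; each line after the first costs one multiplication):

5^1 = 5
5^2 = (5^1)^2 = 5^2 = 25
5^3 = 5 * 5^2 = 5 * 25 = 125
5^6 = (5^3)^2 = 125^2 = 15625
5^7 = 5 * 5^6 = 5 * 15625 = 78125
5^14 = (5^7)^2 = 78125^2 = 6103515625

Result: 6103515625
Multiplications needed: 5 (5 lines after 5^1)

5^14 = 6103515625. Using exponentiation by squaring, this requires 5 multiplications. The key idea: if the exponent is even, square the half-power; if odd, multiply by the base once.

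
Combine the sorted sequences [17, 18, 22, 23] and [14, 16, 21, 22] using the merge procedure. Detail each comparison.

Merging process:

Compare 17 vs 14: take 14 from right. Merged: [14]
Compare 17 vs 16: take 16 from right. Merged: [14, 16]
Compare 17 vs 21: take 17 from left. Merged: [14, 16, 17]
Compare 18 vs 21: take 18 from left. Merged: [14, 16, 17, 18]
Compare 22 vs 21: take 21 from right. Merged: [14, 16, 17, 18, 21]
Compare 22 vs 22: take 22 from left. Merged: [14, 16, 17, 18, 21, 22]
Compare 23 vs 22: take 22 from right. Merged: [14, 16, 17, 18, 21, 22, 22]
Append remaining from left: [23]. Merged: [14, 16, 17, 18, 21, 22, 22, 23]

Final merged array: [14, 16, 17, 18, 21, 22, 22, 23]
Total comparisons: 7

The merged array is [14, 16, 17, 18, 21, 22, 22, 23], requiring 7 comparisons. The merge step runs in O(n) time where n is the total number of elements.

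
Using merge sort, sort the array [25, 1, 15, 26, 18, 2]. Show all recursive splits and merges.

Merge sort trace:

Split: [25, 1, 15, 26, 18, 2] -> [25, 1, 15] and [26, 18, 2]
  Split: [25, 1, 15] -> [25] and [1, 15]
    Split: [1, 15] -> [1] and [15]
    Merge: [1] + [15] -> [1, 15]
  Merge: [25] + [1, 15] -> [1, 15, 25]
  Split: [26, 18, 2] -> [26] and [18, 2]
    Split: [18, 2] -> [18] and [2]
    Merge: [18] + [2] -> [2, 18]
  Merge: [26] + [2, 18] -> [2, 18, 26]
Merge: [1, 15, 25] + [2, 18, 26] -> [1, 2, 15, 18, 25, 26]

Final sorted array: [1, 2, 15, 18, 25, 26]

The merge sort proceeds by recursively splitting the array and merging sorted halves.
After all merges, the sorted array is [1, 2, 15, 18, 25, 26].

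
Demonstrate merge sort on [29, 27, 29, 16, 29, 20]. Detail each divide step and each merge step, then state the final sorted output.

Merge sort trace:

Split: [29, 27, 29, 16, 29, 20] -> [29, 27, 29] and [16, 29, 20]
  Split: [29, 27, 29] -> [29] and [27, 29]
    Split: [27, 29] -> [27] and [29]
    Merge: [27] + [29] -> [27, 29]
  Merge: [29] + [27, 29] -> [27, 29, 29]
  Split: [16, 29, 20] -> [16] and [29, 20]
    Split: [29, 20] -> [29] and [20]
    Merge: [29] + [20] -> [20, 29]
  Merge: [16] + [20, 29] -> [16, 20, 29]
Merge: [27, 29, 29] + [16, 20, 29] -> [16, 20, 27, 29, 29, 29]

Final sorted array: [16, 20, 27, 29, 29, 29]

The merge sort proceeds by recursively splitting the array and merging sorted halves.
After all merges, the sorted array is [16, 20, 27, 29, 29, 29].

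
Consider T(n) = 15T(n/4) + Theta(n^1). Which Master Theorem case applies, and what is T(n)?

Master Theorem for T(n) = 15T(n/4) + O(n^1):

a = 15, b = 4, c = 1
log_b(a) = log_4(15) = 1.9534

Case 1: c = 1 < log_4(15) = 1.9534
T(n) = O(n^(log_4 15))

For T(n) = 15T(n/4) + O(n^1): log_4(15) = 1.9534. This is Case 1 of the Master Theorem (c < log_b(a), work dominated by leaves), giving O(n^(log_4 15)).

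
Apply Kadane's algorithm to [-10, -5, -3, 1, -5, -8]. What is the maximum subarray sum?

Using Kadane's algorithm on [-10, -5, -3, 1, -5, -8]:

Scanning through the array:
Position 1 (value -5): max_ending_here = -5, max_so_far = -5
Position 2 (value -3): max_ending_here = -3, max_so_far = -3
Position 3 (value 1): max_ending_here = 1, max_so_far = 1
Position 4 (value -5): max_ending_here = -4, max_so_far = 1
Position 5 (value -8): max_ending_here = -8, max_so_far = 1

Maximum subarray: [1]
Maximum sum: 1

The maximum subarray is [1] with sum 1. This subarray runs from index 3 to index 3.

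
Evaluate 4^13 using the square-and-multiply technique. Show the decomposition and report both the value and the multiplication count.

Computing 4^13 by squaring (build up from 4^1; each line after the first costs one multiplication):

4^1 = 4
4^2 = (4^1)^2 = 4^2 = 16
4^3 = 4 * 4^2 = 4 * 16 = 64
4^6 = (4^3)^2 = 64^2 = 4096
4^12 = (4^6)^2 = 4096^2 = 16777216
4^13 = 4 * 4^12 = 4 * 16777216 = 67108864

Result: 67108864
Multiplications needed: 5 (5 lines after 4^1)

4^13 = 67108864. Using exponentiation by squaring, this requires 5 multiplications. The key idea: if the exponent is even, square the half-power; if odd, multiply by the base once.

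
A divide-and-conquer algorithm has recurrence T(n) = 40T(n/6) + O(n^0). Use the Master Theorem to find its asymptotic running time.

Master Theorem for T(n) = 40T(n/6) + O(n^0):

a = 40, b = 6, c = 0
log_b(a) = log_6(40) = 2.0588

Case 1: c = 0 < log_6(40) = 2.0588
T(n) = O(n^(log_6 40))

For T(n) = 40T(n/6) + O(n^0): log_6(40) = 2.0588. This is Case 1 of the Master Theorem (c < log_b(a), work dominated by leaves), giving O(n^(log_6 40)).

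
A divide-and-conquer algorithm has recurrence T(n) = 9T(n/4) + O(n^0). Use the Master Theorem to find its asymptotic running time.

Master Theorem for T(n) = 9T(n/4) + O(n^0):

a = 9, b = 4, c = 0
log_b(a) = log_4(9) = 1.5850

Case 1: c = 0 < log_4(9) = 1.5850
T(n) = O(n^(log_4 9))

For T(n) = 9T(n/4) + O(n^0): log_4(9) = 1.5850. This is Case 1 of the Master Theorem (c < log_b(a), work dominated by leaves), giving O(n^(log_4 9)).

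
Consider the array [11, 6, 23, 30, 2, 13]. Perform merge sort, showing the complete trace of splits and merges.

Merge sort trace:

Split: [11, 6, 23, 30, 2, 13] -> [11, 6, 23] and [30, 2, 13]
  Split: [11, 6, 23] -> [11] and [6, 23]
    Split: [6, 23] -> [6] and [23]
    Merge: [6] + [23] -> [6, 23]
  Merge: [11] + [6, 23] -> [6, 11, 23]
  Split: [30, 2, 13] -> [30] and [2, 13]
    Split: [2, 13] -> [2] and [13]
    Merge: [2] + [13] -> [2, 13]
  Merge: [30] + [2, 13] -> [2, 13, 30]
Merge: [6, 11, 23] + [2, 13, 30] -> [2, 6, 11, 13, 23, 30]

Final sorted array: [2, 6, 11, 13, 23, 30]

The merge sort proceeds by recursively splitting the array and merging sorted halves.
After all merges, the sorted array is [2, 6, 11, 13, 23, 30].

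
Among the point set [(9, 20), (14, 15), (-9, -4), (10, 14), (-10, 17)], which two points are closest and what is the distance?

Computing all pairwise distances among 5 points:

d((9, 20), (14, 15)) = 7.0711
d((9, 20), (-9, -4)) = 30.0
d((9, 20), (10, 14)) = 6.0828
d((9, 20), (-10, 17)) = 19.2354
d((14, 15), (-9, -4)) = 29.8329
d((14, 15), (10, 14)) = 4.1231 <-- minimum
d((14, 15), (-10, 17)) = 24.0832
d((-9, -4), (10, 14)) = 26.1725
d((-9, -4), (-10, 17)) = 21.0238
d((10, 14), (-10, 17)) = 20.2237

Closest pair: (14, 15) and (10, 14) with distance 4.1231

The closest pair is (14, 15) and (10, 14) with Euclidean distance 4.1231. For 5 points, brute-force pairwise comparison is shown above. For large n, the divide-and-conquer algorithm (sort by x, recurse on halves, check the dividing strip) achieves O(n log n).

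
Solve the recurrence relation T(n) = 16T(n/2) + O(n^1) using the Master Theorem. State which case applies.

Master Theorem for T(n) = 16T(n/2) + O(n^1):

a = 16, b = 2, c = 1
log_b(a) = log_2(16) = 4.0000

Case 1: c = 1 < log_2(16) = 4.0000
T(n) = O(n^(log_2 16)) = O(n^4)

For T(n) = 16T(n/2) + O(n^1): log_2(16) = 4.0000. This is Case 1 of the Master Theorem (c < log_b(a), work dominated by leaves), giving O(n^4).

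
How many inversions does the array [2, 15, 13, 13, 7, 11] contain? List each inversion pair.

Finding inversions in [2, 15, 13, 13, 7, 11]:

(1, 2): arr[1]=15 > arr[2]=13
(1, 3): arr[1]=15 > arr[3]=13
(1, 4): arr[1]=15 > arr[4]=7
(1, 5): arr[1]=15 > arr[5]=11
(2, 4): arr[2]=13 > arr[4]=7
(2, 5): arr[2]=13 > arr[5]=11
(3, 4): arr[3]=13 > arr[4]=7
(3, 5): arr[3]=13 > arr[5]=11

Total inversions: 8

The array has 8 inversion(s): (1,2), (1,3), (1,4), (1,5), (2,4), (2,5), (3,4), (3,5). Each pair (i,j) satisfies i < j and arr[i] > arr[j].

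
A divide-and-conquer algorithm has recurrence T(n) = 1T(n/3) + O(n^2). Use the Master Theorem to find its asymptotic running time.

Master Theorem for T(n) = 1T(n/3) + O(n^2):

a = 1, b = 3, c = 2
log_b(a) = log_3(1) = 0.0000

Case 3: c = 2 > log_3(1) = 0.0000
T(n) = O(n^2) = O(n^2)

For T(n) = 1T(n/3) + O(n^2): log_3(1) = 0.0000. This is Case 3 of the Master Theorem (c > log_b(a), work dominated by root), giving O(n^2).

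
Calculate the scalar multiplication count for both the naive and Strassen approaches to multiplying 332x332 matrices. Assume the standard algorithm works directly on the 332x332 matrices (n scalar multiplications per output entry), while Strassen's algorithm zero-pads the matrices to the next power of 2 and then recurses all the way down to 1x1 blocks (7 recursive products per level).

Matrix multiplication for 332x332 matrices:

Strassen's algorithm requires power-of-2 dimensions. Pad 332x332 to 512x512 (next power of 2).

Standard algorithm: 332^3 = 36594368 multiplications
Strassen's algorithm: 7^(log2(512)) = 7^9 = 40353607 multiplications
Difference: 36594368 - 40353607 = -3759239 (Strassen uses MORE here due to padding overhead — for small or just-over-power-of-2 n, padding can outweigh the per-level savings)

Standard: 36594368 multiplications (332^3). Strassen: 40353607 multiplications (7^9, after padding to 512x512). Strassen reduces 8 recursive multiplications to 7 at each level.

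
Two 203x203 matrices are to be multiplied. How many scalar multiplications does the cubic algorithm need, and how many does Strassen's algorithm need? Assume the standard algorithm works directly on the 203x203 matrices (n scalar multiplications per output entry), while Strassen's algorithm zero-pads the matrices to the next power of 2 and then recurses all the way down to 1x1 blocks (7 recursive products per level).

Matrix multiplication for 203x203 matrices:

Strassen's algorithm requires power-of-2 dimensions. Pad 203x203 to 256x256 (next power of 2).

Standard algorithm: 203^3 = 8365427 multiplications
Strassen's algorithm: 7^(log2(256)) = 7^8 = 5764801 multiplications
Savings: 8365427 - 5764801 = 2600626 multiplications

Standard: 8365427 multiplications (203^3). Strassen: 5764801 multiplications (7^8, after padding to 256x256). Strassen reduces 8 recursive multiplications to 7 at each level.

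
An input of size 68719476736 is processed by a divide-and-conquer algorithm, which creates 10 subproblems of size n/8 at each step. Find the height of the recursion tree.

For divide and conquer with division factor 8:

Problem sizes at each level:
Level 0: 68719476736
Level 1: 8589934592
Level 2: 1073741824
Level 3: 134217728
Level 4: 16777216
Level 5: 2097152
Level 6: 262144
Level 7: 32768
Level 8: 4096
Level 9: 512
Level 10: 64
Level 11: 8
Level 12: 1

The root is level 0 and the size-1 base case is level 12 (the tree spans levels 0 through 12, i.e. 13 levels counting the root), so the depth is the number of divisions: log_8(68719476736) = 12

The recursion tree depth is log_8(68719476736) = 12. At each level, the problem size is divided by 8, so it takes 12 divisions to reduce to a base case of size 1. The algorithm makes 10 recursive calls at each level.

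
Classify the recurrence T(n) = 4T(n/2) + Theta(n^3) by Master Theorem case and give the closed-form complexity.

Master Theorem for T(n) = 4T(n/2) + O(n^3):

a = 4, b = 2, c = 3
log_b(a) = log_2(4) = 2.0000

Case 3: c = 3 > log_2(4) = 2.0000
T(n) = O(n^3) = O(n^3)

For T(n) = 4T(n/2) + O(n^3): log_2(4) = 2.0000. This is Case 3 of the Master Theorem (c > log_b(a), work dominated by root), giving O(n^3).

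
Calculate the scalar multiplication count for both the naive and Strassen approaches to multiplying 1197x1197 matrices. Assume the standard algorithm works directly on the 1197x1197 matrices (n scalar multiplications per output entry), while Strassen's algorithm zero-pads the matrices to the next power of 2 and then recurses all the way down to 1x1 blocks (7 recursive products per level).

Matrix multiplication for 1197x1197 matrices:

Strassen's algorithm requires power-of-2 dimensions. Pad 1197x1197 to 2048x2048 (next power of 2).

Standard algorithm: 1197^3 = 1715072373 multiplications
Strassen's algorithm: 7^(log2(2048)) = 7^11 = 1977326743 multiplications
Difference: 1715072373 - 1977326743 = -262254370 (Strassen uses MORE here due to padding overhead — for small or just-over-power-of-2 n, padding can outweigh the per-level savings)

Standard: 1715072373 multiplications (1197^3). Strassen: 1977326743 multiplications (7^11, after padding to 2048x2048). Strassen reduces 8 recursive multiplications to 7 at each level.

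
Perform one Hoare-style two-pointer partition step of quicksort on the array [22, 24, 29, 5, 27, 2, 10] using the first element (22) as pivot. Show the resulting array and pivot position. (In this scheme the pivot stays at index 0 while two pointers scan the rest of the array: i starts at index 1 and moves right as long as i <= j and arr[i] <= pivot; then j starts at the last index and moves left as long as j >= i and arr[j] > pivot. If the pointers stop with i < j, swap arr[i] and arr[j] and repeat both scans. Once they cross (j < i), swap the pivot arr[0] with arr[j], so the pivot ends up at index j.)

Hoare-style two-pointer partition with pivot = 22:

Initial array: [22, 24, 29, 5, 27, 2, 10]

Pointers start at i = 1, j = 6.
i stops at index 1 (arr[1]=24 > 22), j stops at index 6 (arr[6]=10 <= 22): swap arr[1] and arr[6], array becomes [22, 10, 29, 5, 27, 2, 24]
i stops at index 2 (arr[2]=29 > 22), j stops at index 5 (arr[5]=2 <= 22): swap arr[2] and arr[5], array becomes [22, 10, 2, 5, 27, 29, 24]
i ends at 4, j ends at 3: the pointers have crossed (j < i), so scanning stops.

Swap pivot arr[0] with arr[3] to place pivot at position 3: [5, 10, 2, 22, 27, 29, 24]
Pivot position: 3

After partitioning with pivot 22, the array becomes [5, 10, 2, 22, 27, 29, 24]. The pivot is placed at index 3. All elements to the left of the pivot are <= 22, and all elements to the right are > 22.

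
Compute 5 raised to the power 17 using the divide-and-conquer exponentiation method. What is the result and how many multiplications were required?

Computing 5^17 by squaring (build up from 5^1; each line after the first costs one multiplication):

5^1 = 5
5^2 = (5^1)^2 = 5^2 = 25
5^4 = (5^2)^2 = 25^2 = 625
5^8 = (5^4)^2 = 625^2 = 390625
5^16 = (5^8)^2 = 390625^2 = 152587890625
5^17 = 5 * 5^16 = 5 * 152587890625 = 762939453125

Result: 762939453125
Multiplications needed: 5 (5 lines after 5^1)

5^17 = 762939453125. Using exponentiation by squaring, this requires 5 multiplications. The key idea: if the exponent is even, square the half-power; if odd, multiply by the base once.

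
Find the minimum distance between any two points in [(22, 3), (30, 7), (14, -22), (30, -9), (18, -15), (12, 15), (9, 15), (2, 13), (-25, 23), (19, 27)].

Computing all pairwise distances among 10 points:

d((22, 3), (30, 7)) = 8.9443
d((22, 3), (14, -22)) = 26.2488
d((22, 3), (30, -9)) = 14.4222
d((22, 3), (18, -15)) = 18.4391
d((22, 3), (12, 15)) = 15.6205
d((22, 3), (9, 15)) = 17.6918
d((22, 3), (2, 13)) = 22.3607
d((22, 3), (-25, 23)) = 51.0784
d((22, 3), (19, 27)) = 24.1868
d((30, 7), (14, -22)) = 33.121
d((30, 7), (30, -9)) = 16.0
d((30, 7), (18, -15)) = 25.0599
d((30, 7), (12, 15)) = 19.6977
d((30, 7), (9, 15)) = 22.4722
d((30, 7), (2, 13)) = 28.6356
d((30, 7), (-25, 23)) = 57.28
d((30, 7), (19, 27)) = 22.8254
d((14, -22), (30, -9)) = 20.6155
d((14, -22), (18, -15)) = 8.0623
d((14, -22), (12, 15)) = 37.054
d((14, -22), (9, 15)) = 37.3363
d((14, -22), (2, 13)) = 37.0
d((14, -22), (-25, 23)) = 59.5483
d((14, -22), (19, 27)) = 49.2544
d((30, -9), (18, -15)) = 13.4164
d((30, -9), (12, 15)) = 30.0
d((30, -9), (9, 15)) = 31.8904
d((30, -9), (2, 13)) = 35.609
d((30, -9), (-25, 23)) = 63.6318
d((30, -9), (19, 27)) = 37.6431
d((18, -15), (12, 15)) = 30.5941
d((18, -15), (9, 15)) = 31.3209
d((18, -15), (2, 13)) = 32.249
d((18, -15), (-25, 23)) = 57.3847
d((18, -15), (19, 27)) = 42.0119
d((12, 15), (9, 15)) = 3.0 <-- minimum
d((12, 15), (2, 13)) = 10.198
d((12, 15), (-25, 23)) = 37.855
d((12, 15), (19, 27)) = 13.8924
d((9, 15), (2, 13)) = 7.2801
d((9, 15), (-25, 23)) = 34.9285
d((9, 15), (19, 27)) = 15.6205
d((2, 13), (-25, 23)) = 28.7924
d((2, 13), (19, 27)) = 22.0227
d((-25, 23), (19, 27)) = 44.1814

Closest pair: (12, 15) and (9, 15) with distance 3.0

The closest pair is (12, 15) and (9, 15) with Euclidean distance 3.0. For 10 points, brute-force pairwise comparison is shown above. For large n, the divide-and-conquer algorithm (sort by x, recurse on halves, check the dividing strip) achieves O(n log n).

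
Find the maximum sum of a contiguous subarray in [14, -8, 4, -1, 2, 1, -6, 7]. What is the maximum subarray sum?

Using Kadane's algorithm on [14, -8, 4, -1, 2, 1, -6, 7]:

Scanning through the array:
Position 1 (value -8): max_ending_here = 6, max_so_far = 14
Position 2 (value 4): max_ending_here = 10, max_so_far = 14
Position 3 (value -1): max_ending_here = 9, max_so_far = 14
Position 4 (value 2): max_ending_here = 11, max_so_far = 14
Position 5 (value 1): max_ending_here = 12, max_so_far = 14
Position 6 (value -6): max_ending_here = 6, max_so_far = 14
Position 7 (value 7): max_ending_here = 13, max_so_far = 14

Maximum subarray: [14]
Maximum sum: 14

The maximum subarray is [14] with sum 14. This subarray runs from index 0 to index 0.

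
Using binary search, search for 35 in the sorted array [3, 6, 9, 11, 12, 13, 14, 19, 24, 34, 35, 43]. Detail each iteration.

Binary search for 35 in [3, 6, 9, 11, 12, 13, 14, 19, 24, 34, 35, 43]:

lo=0, hi=11, mid=5, arr[mid]=13 -> 13 < 35, search right half
lo=6, hi=11, mid=8, arr[mid]=24 -> 24 < 35, search right half
lo=9, hi=11, mid=10, arr[mid]=35 -> Found target at index 10!

Binary search finds 35 at index 10 after 3 comparisons. The search repeatedly halves the search space by comparing with the middle element.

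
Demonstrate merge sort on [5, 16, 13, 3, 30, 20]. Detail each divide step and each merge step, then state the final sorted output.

Merge sort trace:

Split: [5, 16, 13, 3, 30, 20] -> [5, 16, 13] and [3, 30, 20]
  Split: [5, 16, 13] -> [5] and [16, 13]
    Split: [16, 13] -> [16] and [13]
    Merge: [16] + [13] -> [13, 16]
  Merge: [5] + [13, 16] -> [5, 13, 16]
  Split: [3, 30, 20] -> [3] and [30, 20]
    Split: [30, 20] -> [30] and [20]
    Merge: [30] + [20] -> [20, 30]
  Merge: [3] + [20, 30] -> [3, 20, 30]
Merge: [5, 13, 16] + [3, 20, 30] -> [3, 5, 13, 16, 20, 30]

Final sorted array: [3, 5, 13, 16, 20, 30]

The merge sort proceeds by recursively splitting the array and merging sorted halves.
After all merges, the sorted array is [3, 5, 13, 16, 20, 30].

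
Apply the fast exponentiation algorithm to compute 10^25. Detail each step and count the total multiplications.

Computing 10^25 by squaring (build up from 10^1; each line after the first costs one multiplication):

10^1 = 10
10^2 = (10^1)^2 = 10^2 = 100
10^3 = 10 * 10^2 = 10 * 100 = 1000
10^6 = (10^3)^2 = 1000^2 = 1000000
10^12 = (10^6)^2 = 1000000^2 = 1000000000000
10^24 = (10^12)^2 = 1000000000000^2 = 1000000000000000000000000
10^25 = 10 * 10^24 = 10 * 1000000000000000000000000 = 10000000000000000000000000

Result: 10000000000000000000000000
Multiplications needed: 6 (6 lines after 10^1)

10^25 = 10000000000000000000000000. Using exponentiation by squaring, this requires 6 multiplications. The key idea: if the exponent is even, square the half-power; if odd, multiply by the base once.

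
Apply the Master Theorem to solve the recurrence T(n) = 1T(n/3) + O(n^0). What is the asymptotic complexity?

Master Theorem for T(n) = 1T(n/3) + O(n^0):

a = 1, b = 3, c = 0
log_b(a) = log_3(1) = 0.0000

Case 2: c = 0 = log_3(1) = 0.0000
T(n) = O(n^0 log n) = O(log n)

For T(n) = 1T(n/3) + O(n^0): log_3(1) = 0.0000. This is Case 2 of the Master Theorem (c = log_b(a), equal work at all levels), giving O(log n).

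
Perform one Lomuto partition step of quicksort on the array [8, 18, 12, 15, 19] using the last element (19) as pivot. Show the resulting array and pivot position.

Lomuto partition with pivot = 19:

Initial array: [8, 18, 12, 15, 19]

arr[0]=8 <= 19: swap with position 0, array becomes [8, 18, 12, 15, 19]
arr[1]=18 <= 19: swap with position 1, array becomes [8, 18, 12, 15, 19]
arr[2]=12 <= 19: swap with position 2, array becomes [8, 18, 12, 15, 19]
arr[3]=15 <= 19: swap with position 3, array becomes [8, 18, 12, 15, 19]

Place pivot at position 4: [8, 18, 12, 15, 19]
Pivot position: 4

After partitioning with pivot 19, the array becomes [8, 18, 12, 15, 19]. The pivot is placed at index 4. All elements to the left of the pivot are <= 19, and all elements to the right are > 19.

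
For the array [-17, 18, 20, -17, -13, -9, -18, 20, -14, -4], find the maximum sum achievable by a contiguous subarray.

Using Kadane's algorithm on [-17, 18, 20, -17, -13, -9, -18, 20, -14, -4]:

Scanning through the array:
Position 1 (value 18): max_ending_here = 18, max_so_far = 18
Position 2 (value 20): max_ending_here = 38, max_so_far = 38
Position 3 (value -17): max_ending_here = 21, max_so_far = 38
Position 4 (value -13): max_ending_here = 8, max_so_far = 38
Position 5 (value -9): max_ending_here = -1, max_so_far = 38
Position 6 (value -18): max_ending_here = -18, max_so_far = 38
Position 7 (value 20): max_ending_here = 20, max_so_far = 38
Position 8 (value -14): max_ending_here = 6, max_so_far = 38
Position 9 (value -4): max_ending_here = 2, max_so_far = 38

Maximum subarray: [18, 20]
Maximum sum: 38

The maximum subarray is [18, 20] with sum 38. This subarray runs from index 1 to index 2.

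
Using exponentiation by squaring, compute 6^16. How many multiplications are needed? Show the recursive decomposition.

Computing 6^16 by squaring (build up from 6^1; each line after the first costs one multiplication):

6^1 = 6
6^2 = (6^1)^2 = 6^2 = 36
6^4 = (6^2)^2 = 36^2 = 1296
6^8 = (6^4)^2 = 1296^2 = 1679616
6^16 = (6^8)^2 = 1679616^2 = 2821109907456

Result: 2821109907456
Multiplications needed: 4 (4 lines after 6^1)

6^16 = 2821109907456. Using exponentiation by squaring, this requires 4 multiplications. The key idea: if the exponent is even, square the half-power; if odd, multiply by the base once.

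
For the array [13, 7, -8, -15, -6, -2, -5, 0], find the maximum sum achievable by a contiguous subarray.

Using Kadane's algorithm on [13, 7, -8, -15, -6, -2, -5, 0]:

Scanning through the array:
Position 1 (value 7): max_ending_here = 20, max_so_far = 20
Position 2 (value -8): max_ending_here = 12, max_so_far = 20
Position 3 (value -15): max_ending_here = -3, max_so_far = 20
Position 4 (value -6): max_ending_here = -6, max_so_far = 20
Position 5 (value -2): max_ending_here = -2, max_so_far = 20
Position 6 (value -5): max_ending_here = -5, max_so_far = 20
Position 7 (value 0): max_ending_here = 0, max_so_far = 20

Maximum subarray: [13, 7]
Maximum sum: 20

The maximum subarray is [13, 7] with sum 20. This subarray runs from index 0 to index 1.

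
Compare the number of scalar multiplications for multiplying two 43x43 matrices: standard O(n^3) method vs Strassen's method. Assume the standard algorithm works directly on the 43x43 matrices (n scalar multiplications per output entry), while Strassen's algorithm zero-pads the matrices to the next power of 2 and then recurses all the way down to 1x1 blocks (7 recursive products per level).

Matrix multiplication for 43x43 matrices:

Strassen's algorithm requires power-of-2 dimensions. Pad 43x43 to 64x64 (next power of 2).

Standard algorithm: 43^3 = 79507 multiplications
Strassen's algorithm: 7^(log2(64)) = 7^6 = 117649 multiplications
Difference: 79507 - 117649 = -38142 (Strassen uses MORE here due to padding overhead — for small or just-over-power-of-2 n, padding can outweigh the per-level savings)

Standard: 79507 multiplications (43^3). Strassen: 117649 multiplications (7^6, after padding to 64x64). Strassen reduces 8 recursive multiplications to 7 at each level.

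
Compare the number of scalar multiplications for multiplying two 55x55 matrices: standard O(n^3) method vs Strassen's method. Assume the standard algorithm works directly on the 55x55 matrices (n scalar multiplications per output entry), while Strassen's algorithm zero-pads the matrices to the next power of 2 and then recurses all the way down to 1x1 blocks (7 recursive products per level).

Matrix multiplication for 55x55 matrices:

Strassen's algorithm requires power-of-2 dimensions. Pad 55x55 to 64x64 (next power of 2).

Standard algorithm: 55^3 = 166375 multiplications
Strassen's algorithm: 7^(log2(64)) = 7^6 = 117649 multiplications
Savings: 166375 - 117649 = 48726 multiplications

Standard: 166375 multiplications (55^3). Strassen: 117649 multiplications (7^6, after padding to 64x64). Strassen reduces 8 recursive multiplications to 7 at each level.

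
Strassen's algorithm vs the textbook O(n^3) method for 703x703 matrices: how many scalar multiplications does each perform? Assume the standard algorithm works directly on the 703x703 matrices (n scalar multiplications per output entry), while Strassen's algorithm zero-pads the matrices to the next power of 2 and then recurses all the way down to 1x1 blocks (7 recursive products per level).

Matrix multiplication for 703x703 matrices:

Strassen's algorithm requires power-of-2 dimensions. Pad 703x703 to 1024x1024 (next power of 2).

Standard algorithm: 703^3 = 347428927 multiplications
Strassen's algorithm: 7^(log2(1024)) = 7^10 = 282475249 multiplications
Savings: 347428927 - 282475249 = 64953678 multiplications

Standard: 347428927 multiplications (703^3). Strassen: 282475249 multiplications (7^10, after padding to 1024x1024). Strassen reduces 8 recursive multiplications to 7 at each level.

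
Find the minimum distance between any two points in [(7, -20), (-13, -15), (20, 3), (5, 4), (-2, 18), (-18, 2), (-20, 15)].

Computing all pairwise distances among 7 points:

d((7, -20), (-13, -15)) = 20.6155
d((7, -20), (20, 3)) = 26.4197
d((7, -20), (5, 4)) = 24.0832
d((7, -20), (-2, 18)) = 39.0512
d((7, -20), (-18, 2)) = 33.3017
d((7, -20), (-20, 15)) = 44.2041
d((-13, -15), (20, 3)) = 37.5899
d((-13, -15), (5, 4)) = 26.1725
d((-13, -15), (-2, 18)) = 34.7851
d((-13, -15), (-18, 2)) = 17.72
d((-13, -15), (-20, 15)) = 30.8058
d((20, 3), (5, 4)) = 15.0333
d((20, 3), (-2, 18)) = 26.6271
d((20, 3), (-18, 2)) = 38.0132
d((20, 3), (-20, 15)) = 41.7612
d((5, 4), (-2, 18)) = 15.6525
d((5, 4), (-18, 2)) = 23.0868
d((5, 4), (-20, 15)) = 27.313
d((-2, 18), (-18, 2)) = 22.6274
d((-2, 18), (-20, 15)) = 18.2483
d((-18, 2), (-20, 15)) = 13.1529 <-- minimum

Closest pair: (-18, 2) and (-20, 15) with distance 13.1529

The closest pair is (-18, 2) and (-20, 15) with Euclidean distance 13.1529. For 7 points, brute-force pairwise comparison is shown above. For large n, the divide-and-conquer algorithm (sort by x, recurse on halves, check the dividing strip) achieves O(n log n).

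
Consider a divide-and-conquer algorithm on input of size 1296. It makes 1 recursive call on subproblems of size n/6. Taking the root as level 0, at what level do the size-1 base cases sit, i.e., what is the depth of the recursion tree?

For divide and conquer with division factor 6:

Problem sizes at each level:
Level 0: 1296
Level 1: 216
Level 2: 36
Level 3: 6
Level 4: 1

The root is level 0 and the size-1 base case is level 4 (the tree spans levels 0 through 4, i.e. 5 levels counting the root), so the depth is the number of divisions: log_6(1296) = 4

The recursion tree depth is log_6(1296) = 4. At each level, the problem size is divided by 6, so it takes 4 divisions to reduce to a base case of size 1. The algorithm makes 1 recursive call at each level.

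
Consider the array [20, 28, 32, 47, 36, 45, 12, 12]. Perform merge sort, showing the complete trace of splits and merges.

Merge sort trace:

Split: [20, 28, 32, 47, 36, 45, 12, 12] -> [20, 28, 32, 47] and [36, 45, 12, 12]
  Split: [20, 28, 32, 47] -> [20, 28] and [32, 47]
    Split: [20, 28] -> [20] and [28]
    Merge: [20] + [28] -> [20, 28]
    Split: [32, 47] -> [32] and [47]
    Merge: [32] + [47] -> [32, 47]
  Merge: [20, 28] + [32, 47] -> [20, 28, 32, 47]
  Split: [36, 45, 12, 12] -> [36, 45] and [12, 12]
    Split: [36, 45] -> [36] and [45]
    Merge: [36] + [45] -> [36, 45]
    Split: [12, 12] -> [12] and [12]
    Merge: [12] + [12] -> [12, 12]
  Merge: [36, 45] + [12, 12] -> [12, 12, 36, 45]
Merge: [20, 28, 32, 47] + [12, 12, 36, 45] -> [12, 12, 20, 28, 32, 36, 45, 47]

Final sorted array: [12, 12, 20, 28, 32, 36, 45, 47]

The merge sort proceeds by recursively splitting the array and merging sorted halves.
After all merges, the sorted array is [12, 12, 20, 28, 32, 36, 45, 47].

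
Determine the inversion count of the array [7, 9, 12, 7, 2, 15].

Finding inversions in [7, 9, 12, 7, 2, 15]:

(0, 4): arr[0]=7 > arr[4]=2
(1, 3): arr[1]=9 > arr[3]=7
(1, 4): arr[1]=9 > arr[4]=2
(2, 3): arr[2]=12 > arr[3]=7
(2, 4): arr[2]=12 > arr[4]=2
(3, 4): arr[3]=7 > arr[4]=2

Total inversions: 6

The array has 6 inversion(s): (0,4), (1,3), (1,4), (2,3), (2,4), (3,4). Each pair (i,j) satisfies i < j and arr[i] > arr[j].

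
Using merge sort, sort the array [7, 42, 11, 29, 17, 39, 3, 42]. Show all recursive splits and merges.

Merge sort trace:

Split: [7, 42, 11, 29, 17, 39, 3, 42] -> [7, 42, 11, 29] and [17, 39, 3, 42]
  Split: [7, 42, 11, 29] -> [7, 42] and [11, 29]
    Split: [7, 42] -> [7] and [42]
    Merge: [7] + [42] -> [7, 42]
    Split: [11, 29] -> [11] and [29]
    Merge: [11] + [29] -> [11, 29]
  Merge: [7, 42] + [11, 29] -> [7, 11, 29, 42]
  Split: [17, 39, 3, 42] -> [17, 39] and [3, 42]
    Split: [17, 39] -> [17] and [39]
    Merge: [17] + [39] -> [17, 39]
    Split: [3, 42] -> [3] and [42]
    Merge: [3] + [42] -> [3, 42]
  Merge: [17, 39] + [3, 42] -> [3, 17, 39, 42]
Merge: [7, 11, 29, 42] + [3, 17, 39, 42] -> [3, 7, 11, 17, 29, 39, 42, 42]

Final sorted array: [3, 7, 11, 17, 29, 39, 42, 42]

The merge sort proceeds by recursively splitting the array and merging sorted halves.
After all merges, the sorted array is [3, 7, 11, 17, 29, 39, 42, 42].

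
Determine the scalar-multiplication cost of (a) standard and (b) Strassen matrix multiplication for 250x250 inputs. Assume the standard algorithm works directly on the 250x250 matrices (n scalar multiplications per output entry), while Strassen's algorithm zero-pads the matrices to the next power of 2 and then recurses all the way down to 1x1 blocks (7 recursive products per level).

Matrix multiplication for 250x250 matrices:

Strassen's algorithm requires power-of-2 dimensions. Pad 250x250 to 256x256 (next power of 2).

Standard algorithm: 250^3 = 15625000 multiplications
Strassen's algorithm: 7^(log2(256)) = 7^8 = 5764801 multiplications
Savings: 15625000 - 5764801 = 9860199 multiplications

Standard: 15625000 multiplications (250^3). Strassen: 5764801 multiplications (7^8, after padding to 256x256). Strassen reduces 8 recursive multiplications to 7 at each level.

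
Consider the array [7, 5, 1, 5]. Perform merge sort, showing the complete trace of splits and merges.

Merge sort trace:

Split: [7, 5, 1, 5] -> [7, 5] and [1, 5]
  Split: [7, 5] -> [7] and [5]
  Merge: [7] + [5] -> [5, 7]
  Split: [1, 5] -> [1] and [5]
  Merge: [1] + [5] -> [1, 5]
Merge: [5, 7] + [1, 5] -> [1, 5, 5, 7]

Final sorted array: [1, 5, 5, 7]

The merge sort proceeds by recursively splitting the array and merging sorted halves.
After all merges, the sorted array is [1, 5, 5, 7].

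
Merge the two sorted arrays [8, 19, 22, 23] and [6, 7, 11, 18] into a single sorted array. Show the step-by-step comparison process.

Merging process:

Compare 8 vs 6: take 6 from right. Merged: [6]
Compare 8 vs 7: take 7 from right. Merged: [6, 7]
Compare 8 vs 11: take 8 from left. Merged: [6, 7, 8]
Compare 19 vs 11: take 11 from right. Merged: [6, 7, 8, 11]
Compare 19 vs 18: take 18 from right. Merged: [6, 7, 8, 11, 18]
Append remaining from left: [19, 22, 23]. Merged: [6, 7, 8, 11, 18, 19, 22, 23]

Final merged array: [6, 7, 8, 11, 18, 19, 22, 23]
Total comparisons: 5

The merged array is [6, 7, 8, 11, 18, 19, 22, 23], requiring 5 comparisons. The merge step runs in O(n) time where n is the total number of elements.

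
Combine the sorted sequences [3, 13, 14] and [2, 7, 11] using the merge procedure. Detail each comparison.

Merging process:

Compare 3 vs 2: take 2 from right. Merged: [2]
Compare 3 vs 7: take 3 from left. Merged: [2, 3]
Compare 13 vs 7: take 7 from right. Merged: [2, 3, 7]
Compare 13 vs 11: take 11 from right. Merged: [2, 3, 7, 11]
Append remaining from left: [13, 14]. Merged: [2, 3, 7, 11, 13, 14]

Final merged array: [2, 3, 7, 11, 13, 14]
Total comparisons: 4

The merged array is [2, 3, 7, 11, 13, 14], requiring 4 comparisons. The merge step runs in O(n) time where n is the total number of elements.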